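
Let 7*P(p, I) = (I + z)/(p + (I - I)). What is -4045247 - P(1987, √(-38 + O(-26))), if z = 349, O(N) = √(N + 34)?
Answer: -56265340872/13909 - I*√(38 - 2*√2)/13909 ≈ -4.0452e+6 - 0.00042638*I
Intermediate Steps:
O(N) = √(34 + N)
P(p, I) = (349 + I)/(7*p) (P(p, I) = ((I + 349)/(p + (I - I)))/7 = ((349 + I)/(p + 0))/7 = ((349 + I)/p)/7 = (349 + I)/(7*p))
-4045247 - P(1987, √(-38 + O(-26))) = -4045247 - (349 + √(-38 + √(34 - 26)))/(7*1987) = -4045247 - (349 + √(-38 + √8))/(7*1987) = -4045247 - (349 + √(-38 + 2*√2))/(7*1987) = -4045247 - (349/13909 + √(-38 + 2*√2)/13909) = -4045247 + (-349/13909 - √(-38 + 2*√2)/13909) = -56265340872/13909 - √(-38 + 2*√2)/13909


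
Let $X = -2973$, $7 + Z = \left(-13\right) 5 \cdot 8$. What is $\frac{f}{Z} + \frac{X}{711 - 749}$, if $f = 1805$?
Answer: $\frac{1498181}{20026} \approx 74.812$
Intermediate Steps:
$Z = -527$ ($Z = -7 + \left(-13\right) 5 \cdot 8 = -7 - 520 = -527$)
$\frac{f}{Z} + \frac{X}{711 - 749} = \frac{1805}{-527} - \frac{2973}{711 - 749} = 1805 \left(- \frac{1}{527}\right) - \frac{2973}{-38} = - \frac{1805}{527} - - \frac{2973}{38} = - \frac{1805}{527} + \frac{2973}{38} = \frac{1498181}{20026}$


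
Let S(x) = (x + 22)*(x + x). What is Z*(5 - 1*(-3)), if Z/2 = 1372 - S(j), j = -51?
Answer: -25376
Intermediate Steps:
S(x) = 2*x*(22 + x) (S(x) = (22 + x)*(2*x) = 2*x*(22 + x))
Z = -3172 (Z = 2*(1372 - 2*(-51)*(22 - 51)) = 2*(1372 - 2*(-51)*(-29)) = 2*(1372 - 1*2958) = 2*(1372 - 2958) = 2*(-1586) = -3172)
Z*(5 - 1*(-3)) = -3172*(5 - 1*(-3)) = -3172*(5 + 3) = -3172*8 = -25376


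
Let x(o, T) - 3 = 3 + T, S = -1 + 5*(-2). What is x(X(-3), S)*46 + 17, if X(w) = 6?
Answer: -213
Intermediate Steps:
S = -11 (S = -1 - 10 = -11)
x(o, T) = 6 + T (x(o, T) = 3 + (3 + T) = 6 + T)
x(X(-3), S)*46 + 17 = (6 - 11)*46 + 17 = -5*46 + 17 = -230 + 17 = -213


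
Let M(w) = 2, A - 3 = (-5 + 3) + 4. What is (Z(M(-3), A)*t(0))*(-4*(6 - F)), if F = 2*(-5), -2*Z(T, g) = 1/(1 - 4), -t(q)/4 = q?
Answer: 0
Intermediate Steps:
t(q) = -4*q
A = 5 (A = 3 + ((-5 + 3) + 4) = 3 + (-2 + 4) = 3 + 2 = 5)
Z(T, g) = ⅙ (Z(T, g) = -1/(2*(1 - 4)) = -½/(-3) = -½*(-⅓) = ⅙)
F = -10
(Z(M(-3), A)*t(0))*(-4*(6 - F)) = ((-4*0)/6)*(-4*(6 - 1*(-10))) = ((⅙)*0)*(-4*(6 + 10)) = 0*(-4*16) = 0*(-64) = 0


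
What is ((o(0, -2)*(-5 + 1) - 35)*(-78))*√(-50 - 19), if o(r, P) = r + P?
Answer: 2106*I*√69 ≈ 17494.0*I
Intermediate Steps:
o(r, P) = P + r
((o(0, -2)*(-5 + 1) - 35)*(-78))*√(-50 - 19) = (((-2 + 0)*(-5 + 1) - 35)*(-78))*√(-50 - 19) = ((-2*(-4) - 35)*(-78))*√(-69) = ((8 - 35)*(-78))*(I*√69) = (-27*(-78))*(I*√69) = 2106*(I*√69) = 2106*I*√69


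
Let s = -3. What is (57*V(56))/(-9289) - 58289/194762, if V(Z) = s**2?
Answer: -641359427/1809144218 ≈ -0.35451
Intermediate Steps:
V(Z) = 9 (V(Z) = (-3)**2 = 9)
(57*V(56))/(-9289) - 58289/194762 = (57*9)/(-9289) - 58289/194762 = 513*(-1/9289) - 58289*1/194762 = -513/9289 - 58289/194762 = -641359427/1809144218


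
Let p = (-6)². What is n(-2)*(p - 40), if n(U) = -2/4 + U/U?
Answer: -2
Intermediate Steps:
n(U) = ½ (n(U) = -2*¼ + 1 = -½ + 1 = ½)
p = 36
n(-2)*(p - 40) = (36 - 40)/2 = (½)*(-4) = -2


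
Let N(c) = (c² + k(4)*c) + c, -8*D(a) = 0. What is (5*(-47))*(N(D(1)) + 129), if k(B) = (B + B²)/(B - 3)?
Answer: -30315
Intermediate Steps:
D(a) = 0 (D(a) = -⅛*0 = 0)
k(B) = (B + B²)/(-3 + B)
N(c) = c² + 21*c (N(c) = (c² + (4*(1 + 4)/(-3 + 4))*c) + c = (c² + (4*5/1)*c) + c = (c² + (4*1*5)*c) + c = (c² + 20*c) + c = c² + 21*c)
(5*(-47))*(N(D(1)) + 129) = (5*(-47))*(0*(21 + 0) + 129) = -235*(0*21 + 129) = -235*(0 + 129) = -235*129 = -30315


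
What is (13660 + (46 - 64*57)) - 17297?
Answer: -7239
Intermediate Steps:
(13660 + (46 - 64*57)) - 17297 = (13660 + (46 - 3648)) - 17297 = (13660 - 3602) - 17297 = 10058 - 17297 = -7239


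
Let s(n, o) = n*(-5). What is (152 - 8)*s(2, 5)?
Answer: -1440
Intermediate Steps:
s(n, o) = -5*n
(152 - 8)*s(2, 5) = (152 - 8)*(-5*2) = 144*(-10) = -1440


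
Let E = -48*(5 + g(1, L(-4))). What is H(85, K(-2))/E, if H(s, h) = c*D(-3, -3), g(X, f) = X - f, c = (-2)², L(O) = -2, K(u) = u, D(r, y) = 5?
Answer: -5/96 ≈ -0.052083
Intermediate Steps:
c = 4
H(s, h) = 20 (H(s, h) = 4*5 = 20)
E = -384 (E = -48*(5 + (1 - 1*(-2))) = -48*(5 + (1 + 2)) = -48*(5 + 3) = -48*8 = -384)
H(85, K(-2))/E = 20/(-384) = 20*(-1/384) = -5/96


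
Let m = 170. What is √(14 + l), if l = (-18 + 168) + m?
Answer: √334 ≈ 18.276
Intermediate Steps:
l = 320 (l = (-18 + 168) + 170 = 150 + 170 = 320)
√(14 + l) = √(14 + 320) = √334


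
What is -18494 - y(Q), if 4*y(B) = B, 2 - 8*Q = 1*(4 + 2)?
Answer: -147951/8 ≈ -18494.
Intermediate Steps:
Q = -½ (Q = ¼ - (4 + 2)/8 = ¼ - 6/8 = ¼ - ⅛*6 = ¼ - ¾ = -½ ≈ -0.50000)
y(B) = B/4
-18494 - y(Q) = -18494 - (-1)/(4*2) = -18494 - 1*(-⅛) = -18494 + ⅛ = -147951/8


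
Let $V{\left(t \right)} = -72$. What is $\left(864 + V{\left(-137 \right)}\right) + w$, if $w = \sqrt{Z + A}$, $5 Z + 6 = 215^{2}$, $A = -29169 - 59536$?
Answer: $792 + \frac{i \sqrt{1986530}}{5} \approx 792.0 + 281.89 i$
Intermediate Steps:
$A = -88705$
$Z = \frac{46219}{5}$ ($Z = - \frac{6}{5} + \frac{215^{2}}{5} = - \frac{6}{5} + \frac{1}{5} \cdot 46225 = - \frac{6}{5} + 9245 = \frac{46219}{5} \approx 9243.8$)
$w = \frac{i \sqrt{1986530}}{5}$ ($w = \sqrt{\frac{46219}{5} - 88705} = \sqrt{- \frac{397306}{5}} = \frac{i \sqrt{1986530}}{5} \approx 281.89 i$)
$\left(864 + V{\left(-137 \right)}\right) + w = \left(864 - 72\right) + \frac{i \sqrt{1986530}}{5} = 792 + \frac{i \sqrt{1986530}}{5}$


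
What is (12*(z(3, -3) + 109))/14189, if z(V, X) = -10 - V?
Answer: 1152/14189 ≈ 0.081190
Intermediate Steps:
(12*(z(3, -3) + 109))/14189 = (12*((-10 - 1*3) + 109))/14189 = (12*((-10 - 3) + 109))*(1/14189) = (12*(-13 + 109))*(1/14189) = (12*96)*(1/14189) = 1152*(1/14189) = 1152/14189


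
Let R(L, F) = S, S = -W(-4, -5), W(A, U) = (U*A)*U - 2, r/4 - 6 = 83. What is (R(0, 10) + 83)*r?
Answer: 65860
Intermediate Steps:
r = 356 (r = 24 + 4*83 = 24 + 332 = 356)
W(A, U) = -2 + A*U² (W(A, U) = (A*U)*U - 2 = A*U² - 2 = -2 + A*U²)
S = 102 (S = -(-2 - 4*(-5)²) = -(-2 - 4*25) = -(-2 - 100) = -1*(-102) = 102)
R(L, F) = 102
(R(0, 10) + 83)*r = (102 + 83)*356 = 185*356 = 65860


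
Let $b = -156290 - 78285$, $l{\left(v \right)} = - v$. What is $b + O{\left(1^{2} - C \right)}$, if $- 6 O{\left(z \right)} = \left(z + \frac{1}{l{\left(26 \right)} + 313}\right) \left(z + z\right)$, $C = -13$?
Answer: $- \frac{28860763}{123} \approx -2.3464 \cdot 10^{5}$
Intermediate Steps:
$O{\left(z \right)} = - \frac{z \left(\frac{1}{287} + z\right)}{3}$ ($O{\left(z \right)} = - \frac{\left(z + \frac{1}{\left(-1\right) 26 + 313}\right) \left(z + z\right)}{6} = - \frac{\left(z + \frac{1}{-26 + 313}\right) 2 z}{6} = - \frac{\left(z + \frac{1}{287}\right) 2 z}{6} = - \frac{\left(\frac{1}{287} + z\right) 2 z}{6} = - \frac{2 z \left(\frac{1}{287} + z\right)}{6} = - \frac{z \left(\frac{1}{287} + z\right)}{3}$)
$b = -234575$
$b + O{\left(1^{2} - C \right)} = -234575 - \frac{\left(1^{2} - -13\right) \left(1 + 287 \left(1^{2} - -13\right)\right)}{861} = -234575 - \frac{\left(1 + 13\right) \left(1 + 287 \left(1 + 13\right)\right)}{861} = -234575 - \frac{2 \left(1 + 287 \cdot 14\right)}{123} = -234575 - \frac{2 \left(1 + 4018\right)}{123} = -234575 - \frac{2}{123} \cdot 4019 = -234575 - \frac{8038}{123} = - \frac{28860763}{123}$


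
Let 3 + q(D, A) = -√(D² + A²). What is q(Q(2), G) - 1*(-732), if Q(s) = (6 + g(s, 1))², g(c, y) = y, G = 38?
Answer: 729 - √3845 ≈ 666.99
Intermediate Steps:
Q(s) = 49 (Q(s) = (6 + 1)² = 7² = 49)
q(D, A) = -3 - √(A² + D²) (q(D, A) = -3 - √(D² + A²) = -3 - √(A² + D²))
q(Q(2), G) - 1*(-732) = (-3 - √(38² + 49²)) - 1*(-732) = (-3 - √(1444 + 2401)) + 732 = (-3 - √3845) + 732 = 729 - √3845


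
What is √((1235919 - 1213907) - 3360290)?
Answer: I*√3338278 ≈ 1827.1*I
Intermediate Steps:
√((1235919 - 1213907) - 3360290) = √(22012 - 3360290) = √(-3338278) = I*√3338278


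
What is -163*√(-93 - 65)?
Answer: -163*I*√158 ≈ -2048.9*I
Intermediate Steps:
-163*√(-93 - 65) = -163*I*√158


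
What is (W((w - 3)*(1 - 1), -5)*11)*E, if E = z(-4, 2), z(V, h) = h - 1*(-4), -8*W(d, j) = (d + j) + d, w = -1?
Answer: 165/4 ≈ 41.250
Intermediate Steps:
W(d, j) = -d/4 - j/8 (W(d, j) = -((d + j) + d)/8 = -(j + 2*d)/8 = -d/4 - j/8)
z(V, h) = 4 + h (z(V, h) = h + 4 = 4 + h)
E = 6 (E = 4 + 2 = 6)
(W((w - 3)*(1 - 1), -5)*11)*E = ((-(-1 - 3)*(1 - 1)/4 - ⅛*(-5))*11)*6 = ((-(-1)*0 + 5/8)*11)*6 = ((-¼*0 + 5/8)*11)*6 = ((0 + 5/8)*11)*6 = ((5/8)*11)*6 = (55/8)*6 = 165/4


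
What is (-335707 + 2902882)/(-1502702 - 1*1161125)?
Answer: -2567175/2663827 ≈ -0.96372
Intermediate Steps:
(-335707 + 2902882)/(-1502702 - 1*1161125) = 2567175/(-1502702 - 1161125) = 2567175/(-2663827) = 2567175*(-1/2663827) = -2567175/2663827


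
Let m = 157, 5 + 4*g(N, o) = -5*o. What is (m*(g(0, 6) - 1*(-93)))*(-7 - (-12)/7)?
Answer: -1957633/28 ≈ -69916.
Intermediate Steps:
g(N, o) = -5/4 - 5*o/4 (g(N, o) = -5/4 + (-5*o)/4 = -5/4 - 5*o/4)
(m*(g(0, 6) - 1*(-93)))*(-7 - (-12)/7) = (157*((-5/4 - 5/4*6) - 1*(-93)))*(-7 - (-12)/7) = (157*((-5/4 - 15/2) + 93))*(-7 - (-12)/7) = (157*(-35/4 + 93))*(-7 - 2*(-6/7)) = (157*(337/4))*(-7 + 12/7) = (52909/4)*(-37/7) = -1957633/28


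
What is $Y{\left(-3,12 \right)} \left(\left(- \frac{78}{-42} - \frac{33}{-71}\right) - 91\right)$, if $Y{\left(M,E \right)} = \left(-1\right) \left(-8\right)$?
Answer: $- \frac{352584}{497} \approx -709.42$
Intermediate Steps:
$Y{\left(M,E \right)} = 8$
$Y{\left(-3,12 \right)} \left(\left(- \frac{78}{-42} - \frac{33}{-71}\right) - 91\right) = 8 \left(\left(- \frac{78}{-42} - \frac{33}{-71}\right) - 91\right) = 8 \left(\left(\left(-78\right) \left(- \frac{1}{42}\right) - - \frac{33}{71}\right) - 91\right) = 8 \left(\left(\frac{13}{7} + \frac{33}{71}\right) - 91\right) = 8 \left(\frac{1154}{497} - 91\right) = 8 \left(- \frac{44073}{497}\right) = - \frac{352584}{497}$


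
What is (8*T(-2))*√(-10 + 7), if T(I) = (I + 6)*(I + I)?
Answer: -128*I*√3 ≈ -221.7*I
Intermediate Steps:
T(I) = 2*I*(6 + I) (T(I) = (6 + I)*(2*I) = 2*I*(6 + I))
(8*T(-2))*√(-10 + 7) = (8*(2*(-2)*(6 - 2)))*√(-10 + 7) = (8*(2*(-2)*4))*√(-3) = (8*(-16))*(I*√3) = -128*I*√3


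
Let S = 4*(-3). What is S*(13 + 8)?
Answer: -252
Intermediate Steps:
S = -12
S*(13 + 8) = -12*(13 + 8) = -12*21 = -252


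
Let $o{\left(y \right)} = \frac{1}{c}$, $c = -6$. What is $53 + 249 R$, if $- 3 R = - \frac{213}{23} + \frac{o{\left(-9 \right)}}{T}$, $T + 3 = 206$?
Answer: $\frac{23019673}{28014} \approx 821.72$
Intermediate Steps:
$T = 203$ ($T = -3 + 206 = 203$)
$o{\left(y \right)} = - \frac{1}{6}$ ($o{\left(y \right)} = \frac{1}{-6} = - \frac{1}{6}$)
$R = \frac{259457}{84042}$ ($R = - \frac{- \frac{213}{23} - \frac{1}{6 \cdot 203}}{3} = - \frac{\left(-213\right) \frac{1}{23} - \frac{1}{1218}}{3} = - \frac{- \frac{213}{23} - \frac{1}{1218}}{3} = \left(- \frac{1}{3}\right) \left(- \frac{259457}{28014}\right) = \frac{259457}{84042} \approx 3.0872$)
$53 + 249 R = 53 + 249 \cdot \frac{259457}{84042} = 53 + \frac{21534931}{28014} = \frac{23019673}{28014}$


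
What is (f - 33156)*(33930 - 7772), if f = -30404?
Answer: -1662602480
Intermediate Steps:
(f - 33156)*(33930 - 7772) = (-30404 - 33156)*(33930 - 7772) = -63560*26158 = -1662602480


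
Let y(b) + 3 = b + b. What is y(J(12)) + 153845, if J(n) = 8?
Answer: 153858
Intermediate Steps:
y(b) = -3 + 2*b (y(b) = -3 + (b + b) = -3 + 2*b)
y(J(12)) + 153845 = (-3 + 2*8) + 153845 = (-3 + 16) + 153845 = 13 + 153845 = 153858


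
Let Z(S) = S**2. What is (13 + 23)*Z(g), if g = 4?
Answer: 576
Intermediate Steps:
(13 + 23)*Z(g) = (13 + 23)*4**2 = 36*16 = 576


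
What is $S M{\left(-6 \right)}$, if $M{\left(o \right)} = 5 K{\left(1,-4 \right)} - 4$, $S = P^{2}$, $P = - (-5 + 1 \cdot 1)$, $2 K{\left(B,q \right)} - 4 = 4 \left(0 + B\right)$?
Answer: $256$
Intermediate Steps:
$K{\left(B,q \right)} = 2 + 2 B$ ($K{\left(B,q \right)} = 2 + \frac{4 \left(0 + B\right)}{2} = 2 + \frac{4 B}{2} = 2 + 2 B$)
$P = 4$ ($P = - (-5 + 1) = \left(-1\right) \left(-4\right) = 4$)
$S = 16$ ($S = 4^{2} = 16$)
$M{\left(o \right)} = 16$ ($M{\left(o \right)} = 5 \left(2 + 2 \cdot 1\right) - 4 = 5 \left(2 + 2\right) - 4 = 5 \cdot 4 - 4 = 20 - 4 = 16$)
$S M{\left(-6 \right)} = 16 \cdot 16 = 256$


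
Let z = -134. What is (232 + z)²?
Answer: 9604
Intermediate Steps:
(232 + z)² = (232 - 134)² = 98² = 9604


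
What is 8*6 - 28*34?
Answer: -904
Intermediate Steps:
8*6 - 28*34 = 48 - 952 = -904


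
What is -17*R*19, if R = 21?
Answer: -6783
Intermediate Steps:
-17*R*19 = -17*21*19 = -357*19 = -6783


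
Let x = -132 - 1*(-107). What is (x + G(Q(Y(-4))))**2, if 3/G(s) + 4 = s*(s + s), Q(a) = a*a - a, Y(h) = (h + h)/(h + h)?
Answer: 10609/16 ≈ 663.06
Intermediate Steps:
Y(h) = 1 (Y(h) = (2*h)/((2*h)) = (2*h)*(1/(2*h)) = 1)
Q(a) = a**2 - a
x = -25 (x = -132 + 107 = -25)
G(s) = 3/(-4 + 2*s**2) (G(s) = 3/(-4 + s*(s + s)) = 3/(-4 + s*(2*s)) = 3/(-4 + 2*s**2))
(x + G(Q(Y(-4))))**2 = (-25 + 3/(2*(-2 + (1*(-1 + 1))**2)))**2 = (-25 + 3/(2*(-2 + (1*0)**2)))**2 = (-25 + 3/(2*(-2 + 0**2)))**2 = (-25 + 3/(2*(-2 + 0)))**2 = (-25 + (3/2)/(-2))**2 = (-25 + (3/2)*(-1/2))**2 = (-25 - 3/4)**2 = (-103/4)**2 = 10609/16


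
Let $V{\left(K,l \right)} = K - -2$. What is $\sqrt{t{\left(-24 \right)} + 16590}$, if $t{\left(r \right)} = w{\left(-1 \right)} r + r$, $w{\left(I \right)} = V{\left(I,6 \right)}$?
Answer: $3 \sqrt{1838} \approx 128.62$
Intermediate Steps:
$V{\left(K,l \right)} = 2 + K$ ($V{\left(K,l \right)} = K + 2 = 2 + K$)
$w{\left(I \right)} = 2 + I$
$t{\left(r \right)} = 2 r$ ($t{\left(r \right)} = \left(2 - 1\right) r + r = 1 r + r = r + r = 2 r$)
$\sqrt{t{\left(-24 \right)} + 16590} = \sqrt{2 \left(-24\right) + 16590} = \sqrt{-48 + 16590} = \sqrt{16542} = 3 \sqrt{1838}$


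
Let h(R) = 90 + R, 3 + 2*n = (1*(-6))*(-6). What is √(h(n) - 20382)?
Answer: I*√81102/2 ≈ 142.39*I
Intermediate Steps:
n = 33/2 (n = -3/2 + ((1*(-6))*(-6))/2 = -3/2 + (-6*(-6))/2 = -3/2 + (½)*36 = -3/2 + 18 = 33/2 ≈ 16.500)
√(h(n) - 20382) = √((90 + 33/2) - 20382) = √(213/2 - 20382) = √(-40551/2) = I*√81102/2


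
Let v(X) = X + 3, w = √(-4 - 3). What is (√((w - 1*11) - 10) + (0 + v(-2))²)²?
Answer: (1 + √(-21 + I*√7))² ≈ -19.424 + 11.829*I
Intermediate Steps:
w = I*√7 (w = √(-7) = I*√7 ≈ 2.6458*I)
v(X) = 3 + X
(√((w - 1*11) - 10) + (0 + v(-2))²)² = (√((I*√7 - 1*11) - 10) + (0 + (3 - 2))²)² = (√((I*√7 - 11) - 10) + (0 + 1)²)² = (√((-11 + I*√7) - 10) + 1²)² = (√(-21 + I*√7) + 1)² = (1 + √(-21 + I*√7))²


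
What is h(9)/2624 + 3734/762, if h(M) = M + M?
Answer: 2452933/499872 ≈ 4.9071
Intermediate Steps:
h(M) = 2*M
h(9)/2624 + 3734/762 = (2*9)/2624 + 3734/762 = 18*(1/2624) + 3734*(1/762) = 9/1312 + 1867/381 = 2452933/499872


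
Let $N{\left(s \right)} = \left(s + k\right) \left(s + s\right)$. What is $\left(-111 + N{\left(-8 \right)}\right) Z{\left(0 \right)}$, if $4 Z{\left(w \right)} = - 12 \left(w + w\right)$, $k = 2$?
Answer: $0$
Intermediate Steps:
$N{\left(s \right)} = 2 s \left(2 + s\right)$ ($N{\left(s \right)} = \left(s + 2\right) \left(s + s\right) = \left(2 + s\right) 2 s = 2 s \left(2 + s\right)$)
$Z{\left(w \right)} = - 6 w$ ($Z{\left(w \right)} = \frac{\left(-12\right) \left(w + w\right)}{4} = \frac{\left(-12\right) 2 w}{4} = \frac{\left(-24\right) w}{4} = - 6 w$)
$\left(-111 + N{\left(-8 \right)}\right) Z{\left(0 \right)} = \left(-111 + 2 \left(-8\right) \left(2 - 8\right)\right) \left(\left(-6\right) 0\right) = \left(-111 + 2 \left(-8\right) \left(-6\right)\right) 0 = \left(-111 + 96\right) 0 = \left(-15\right) 0 = 0$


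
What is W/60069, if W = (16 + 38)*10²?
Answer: 1800/20023 ≈ 0.089897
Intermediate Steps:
W = 5400 (W = 54*100 = 5400)
W/60069 = 5400/60069 = 5400*(1/60069) = 1800/20023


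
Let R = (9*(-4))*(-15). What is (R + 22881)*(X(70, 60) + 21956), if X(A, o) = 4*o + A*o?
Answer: 618220716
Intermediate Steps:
R = 540 (R = -36*(-15) = 540)
(R + 22881)*(X(70, 60) + 21956) = (540 + 22881)*(60*(4 + 70) + 21956) = 23421*(60*74 + 21956) = 23421*(4440 + 21956) = 23421*26396 = 618220716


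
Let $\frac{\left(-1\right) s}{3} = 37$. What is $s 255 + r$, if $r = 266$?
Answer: $-28039$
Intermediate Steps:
$s = -111$ ($s = \left(-3\right) 37 = -111$)
$s 255 + r = \left(-111\right) 255 + 266 = -28305 + 266 = -28039$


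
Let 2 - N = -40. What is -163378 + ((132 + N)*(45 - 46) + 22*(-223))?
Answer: -168458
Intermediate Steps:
N = 42 (N = 2 - 1*(-40) = 2 + 40 = 42)
-163378 + ((132 + N)*(45 - 46) + 22*(-223)) = -163378 + ((132 + 42)*(45 - 46) + 22*(-223)) = -163378 + (174*(-1) - 4906) = -163378 + (-174 - 4906) = -163378 - 5080 = -168458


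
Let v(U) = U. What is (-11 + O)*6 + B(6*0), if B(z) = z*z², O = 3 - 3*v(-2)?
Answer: -12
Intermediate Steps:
O = 9 (O = 3 - 3*(-2) = 3 + 6 = 9)
B(z) = z³
(-11 + O)*6 + B(6*0) = (-11 + 9)*6 + (6*0)³ = -2*6 + 0³ = -12 + 0 = -12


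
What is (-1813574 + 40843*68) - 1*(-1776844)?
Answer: 2740594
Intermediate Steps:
(-1813574 + 40843*68) - 1*(-1776844) = (-1813574 + 2777324) + 1776844 = 963750 + 1776844 = 2740594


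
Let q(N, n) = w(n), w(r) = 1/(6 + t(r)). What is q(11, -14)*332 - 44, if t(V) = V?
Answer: -171/2 ≈ -85.500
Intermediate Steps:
w(r) = 1/(6 + r)
q(N, n) = 1/(6 + n)
q(11, -14)*332 - 44 = 332/(6 - 14) - 44 = 332/(-8) - 44 = -1/8*332 - 44 = -83/2 - 44 = -171/2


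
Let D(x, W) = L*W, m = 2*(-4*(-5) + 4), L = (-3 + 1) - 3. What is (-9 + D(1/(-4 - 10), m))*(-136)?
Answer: 33864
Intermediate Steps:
L = -5 (L = -2 - 3 = -5)
m = 48 (m = 2*(20 + 4) = 2*24 = 48)
D(x, W) = -5*W
(-9 + D(1/(-4 - 10), m))*(-136) = (-9 - 5*48)*(-136) = (-9 - 240)*(-136) = -249*(-136) = 33864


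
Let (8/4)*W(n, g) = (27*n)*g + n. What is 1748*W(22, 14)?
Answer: 7287412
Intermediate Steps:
W(n, g) = n/2 + 27*g*n/2 (W(n, g) = ((27*n)*g + n)/2 = (27*g*n + n)/2 = (n + 27*g*n)/2 = n/2 + 27*g*n/2)
1748*W(22, 14) = 1748*((1/2)*22*(1 + 27*14)) = 1748*((1/2)*22*(1 + 378)) = 1748*((1/2)*22*379) = 1748*4169 = 7287412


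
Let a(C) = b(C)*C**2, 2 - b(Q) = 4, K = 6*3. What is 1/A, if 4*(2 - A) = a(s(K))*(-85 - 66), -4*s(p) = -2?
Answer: -8/135 ≈ -0.059259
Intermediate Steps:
K = 18
s(p) = 1/2 (s(p) = -1/4*(-2) = 1/2)
b(Q) = -2 (b(Q) = 2 - 1*4 = 2 - 4 = -2)
a(C) = -2*C**2
A = -135/8 (A = 2 - (-2*(1/2)**2)*(-85 - 66)/4 = 2 - (-2*1/4)*(-151)/4 = 2 - (-1)*(-151)/8 = 2 - 1/4*151/2 = 2 - 151/8 = -135/8 ≈ -16.875)
1/A = 1/(-135/8) = -8/135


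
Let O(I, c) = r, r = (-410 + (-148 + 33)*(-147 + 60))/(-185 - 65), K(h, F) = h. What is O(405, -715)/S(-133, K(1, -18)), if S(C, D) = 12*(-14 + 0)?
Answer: 1919/8400 ≈ 0.22845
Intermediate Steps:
S(C, D) = -168 (S(C, D) = 12*(-14) = -168)
r = -1919/50 (r = (-410 - 115*(-87))/(-250) = (-410 + 10005)*(-1/250) = 9595*(-1/250) = -1919/50 ≈ -38.380)
O(I, c) = -1919/50
O(405, -715)/S(-133, K(1, -18)) = -1919/50/(-168) = -1919/50*(-1/168) = 1919/8400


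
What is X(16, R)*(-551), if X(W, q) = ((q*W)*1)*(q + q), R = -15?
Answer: -3967200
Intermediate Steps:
X(W, q) = 2*W*q**2 (X(W, q) = ((W*q)*1)*(2*q) = (W*q)*(2*q) = 2*W*q**2)
X(16, R)*(-551) = (2*16*(-15)**2)*(-551) = (2*16*225)*(-551) = 7200*(-551) = -3967200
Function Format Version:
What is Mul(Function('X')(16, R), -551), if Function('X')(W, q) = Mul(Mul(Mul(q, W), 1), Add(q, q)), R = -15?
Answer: -3967200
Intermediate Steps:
Function('X')(W, q) = Mul(2, W, Pow(q, 2)) (Function('X')(W, q) = Mul(Mul(Mul(W, q), 1), Mul(2, q)) = Mul(Mul(W, q), Mul(2, q)) = Mul(2, W, Pow(q, 2)))
Mul(Function('X')(16, R), -551) = Mul(Mul(2, 16, Pow(-15, 2)), -551) = Mul(Mul(2, 16, 225), -551) = Mul(7200, -551) = -3967200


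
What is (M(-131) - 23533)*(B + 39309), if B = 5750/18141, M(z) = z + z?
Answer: -16968460040605/18141 ≈ -9.3537e+8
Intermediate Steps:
M(z) = 2*z
B = 5750/18141 (B = 5750*(1/18141) = 5750/18141 ≈ 0.31696)
(M(-131) - 23533)*(B + 39309) = (2*(-131) - 23533)*(5750/18141 + 39309) = (-262 - 23533)*(713110319/18141) = -23795*713110319/18141 = -16968460040605/18141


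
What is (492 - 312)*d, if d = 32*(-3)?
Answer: -17280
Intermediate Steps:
d = -96
(492 - 312)*d = (492 - 312)*(-96) = 180*(-96) = -17280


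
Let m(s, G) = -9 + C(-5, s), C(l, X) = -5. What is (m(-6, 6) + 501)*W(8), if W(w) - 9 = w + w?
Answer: 12175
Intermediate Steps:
m(s, G) = -14 (m(s, G) = -9 - 5 = -14)
W(w) = 9 + 2*w (W(w) = 9 + (w + w) = 9 + 2*w)
(m(-6, 6) + 501)*W(8) = (-14 + 501)*(9 + 2*8) = 487*(9 + 16) = 487*25 = 12175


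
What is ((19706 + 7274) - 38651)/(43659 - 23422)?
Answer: -11671/20237 ≈ -0.57672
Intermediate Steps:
((19706 + 7274) - 38651)/(43659 - 23422) = (26980 - 38651)/20237 = -11671*1/20237 = -11671/20237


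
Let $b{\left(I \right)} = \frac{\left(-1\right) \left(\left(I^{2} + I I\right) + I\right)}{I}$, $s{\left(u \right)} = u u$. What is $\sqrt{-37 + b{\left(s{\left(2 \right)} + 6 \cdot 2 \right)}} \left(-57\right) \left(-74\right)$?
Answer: $4218 i \sqrt{70} \approx 35290.0 i$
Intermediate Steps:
$s{\left(u \right)} = u^{2}$
$b{\left(I \right)} = \frac{- I - 2 I^{2}}{I}$ ($b{\left(I \right)} = \frac{\left(-1\right) \left(\left(I^{2} + I^{2}\right) + I\right)}{I} = \frac{\left(-1\right) \left(2 I^{2} + I\right)}{I} = \frac{\left(-1\right) \left(I + 2 I^{2}\right)}{I} = \frac{- I - 2 I^{2}}{I}$)
$\sqrt{-37 + b{\left(s{\left(2 \right)} + 6 \cdot 2 \right)}} \left(-57\right) \left(-74\right) = \sqrt{-37 - \left(1 + 2 \left(2^{2} + 6 \cdot 2\right)\right)} \left(-57\right) \left(-74\right) = \sqrt{-37 - \left(1 + 2 \left(4 + 12\right)\right)} \left(-57\right) \left(-74\right) = \sqrt{-37 - 33} \left(-57\right) \left(-74\right) = \sqrt{-70} \left(-57\right) \left(-74\right) = i \sqrt{70} \left(-57\right) \left(-74\right) = - 57 i \sqrt{70} \left(-74\right) = 4218 i \sqrt{70}$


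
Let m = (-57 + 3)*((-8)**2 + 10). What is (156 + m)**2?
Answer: 14745600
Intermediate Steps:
m = -3996 (m = -54*(64 + 10) = -54*74 = -3996)
(156 + m)**2 = (156 - 3996)**2 = (-3840)**2 = 14745600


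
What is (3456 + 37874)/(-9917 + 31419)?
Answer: 20665/10751 ≈ 1.9221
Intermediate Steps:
(3456 + 37874)/(-9917 + 31419) = 41330/21502 = 41330*(1/21502) = 20665/10751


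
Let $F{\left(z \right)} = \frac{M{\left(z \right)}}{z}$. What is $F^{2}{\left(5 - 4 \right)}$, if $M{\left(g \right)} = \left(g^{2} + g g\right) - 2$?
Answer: $0$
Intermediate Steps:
$M{\left(g \right)} = -2 + 2 g^{2}$ ($M{\left(g \right)} = \left(g^{2} + g^{2}\right) - 2 = 2 g^{2} - 2 = -2 + 2 g^{2}$)
$F{\left(z \right)} = \frac{-2 + 2 z^{2}}{z}$
$F^{2}{\left(5 - 4 \right)} = \left(- \frac{2}{5 - 4} + 2 \left(5 - 4\right)\right)^{2} = \left(- \frac{2}{1} + 2 \cdot 1\right)^{2} = \left(\left(-2\right) 1 + 2\right)^{2} = \left(-2 + 2\right)^{2} = 0^{2} = 0$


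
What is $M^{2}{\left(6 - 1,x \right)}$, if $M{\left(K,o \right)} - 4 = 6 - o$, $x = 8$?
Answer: $4$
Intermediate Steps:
$M{\left(K,o \right)} = 10 - o$ ($M{\left(K,o \right)} = 4 - \left(-6 + o\right) = 10 - o$)
$M^{2}{\left(6 - 1,x \right)} = \left(10 - 8\right)^{2} = 2^{2} = 4$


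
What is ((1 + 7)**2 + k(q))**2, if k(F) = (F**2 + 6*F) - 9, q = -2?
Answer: 2209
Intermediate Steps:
k(F) = -9 + F**2 + 6*F
((1 + 7)**2 + k(q))**2 = ((1 + 7)**2 + (-9 + (-2)**2 + 6*(-2)))**2 = (8**2 + (-9 + 4 - 12))**2 = (64 - 17)**2 = 47**2 = 2209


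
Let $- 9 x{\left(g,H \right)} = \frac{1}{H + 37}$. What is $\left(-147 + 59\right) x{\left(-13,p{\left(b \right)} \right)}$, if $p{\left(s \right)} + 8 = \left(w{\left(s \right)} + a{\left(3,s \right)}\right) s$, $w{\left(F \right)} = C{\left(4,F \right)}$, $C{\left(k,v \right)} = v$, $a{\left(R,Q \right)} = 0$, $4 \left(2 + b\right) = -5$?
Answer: $\frac{1408}{5697} \approx 0.24715$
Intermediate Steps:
$b = - \frac{13}{4}$ ($b = -2 + \frac{1}{4} \left(-5\right) = -2 - \frac{5}{4} = - \frac{13}{4} \approx -3.25$)
$w{\left(F \right)} = F$
$p{\left(s \right)} = -8 + s^{2}$ ($p{\left(s \right)} = -8 + \left(s + 0\right) s = -8 + s s = -8 + s^{2}$)
$x{\left(g,H \right)} = - \frac{1}{9 \left(37 + H\right)}$ ($x{\left(g,H \right)} = - \frac{1}{9 \left(H + 37\right)} = - \frac{1}{9 \left(37 + H\right)}$)
$\left(-147 + 59\right) x{\left(-13,p{\left(b \right)} \right)} = \left(-147 + 59\right) \left(- \frac{1}{333 + 9 \left(-8 + \left(- \frac{13}{4}\right)^{2}\right)}\right) = - 88 \left(- \frac{1}{333 + 9 \left(-8 + \frac{169}{16}\right)}\right) = - 88 \left(- \frac{1}{333 + 9 \cdot \frac{41}{16}}\right) = - 88 \left(- \frac{1}{333 + \frac{369}{16}}\right) = - 88 \left(- \frac{1}{\frac{5697}{16}}\right) = - 88 \left(\left(-1\right) \frac{16}{5697}\right) = \left(-88\right) \left(- \frac{16}{5697}\right) = \frac{1408}{5697}$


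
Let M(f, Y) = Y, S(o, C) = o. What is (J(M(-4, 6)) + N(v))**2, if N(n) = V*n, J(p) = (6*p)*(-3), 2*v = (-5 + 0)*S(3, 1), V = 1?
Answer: 53361/4 ≈ 13340.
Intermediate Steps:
v = -15/2 (v = ((-5 + 0)*3)/2 = (-5*3)/2 = (1/2)*(-15) = -15/2 ≈ -7.5000)
J(p) = -18*p
N(n) = n (N(n) = 1*n = n)
(J(M(-4, 6)) + N(v))**2 = (-18*6 - 15/2)**2 = (-108 - 15/2)**2 = (-231/2)**2 = 53361/4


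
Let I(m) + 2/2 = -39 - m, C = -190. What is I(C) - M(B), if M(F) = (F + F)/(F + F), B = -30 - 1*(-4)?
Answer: 149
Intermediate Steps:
I(m) = -40 - m (I(m) = -1 + (-39 - m) = -40 - m)
B = -26 (B = -30 + 4 = -26)
M(F) = 1 (M(F) = (2*F)/((2*F)) = (2*F)*(1/(2*F)) = 1)
I(C) - M(B) = (-40 - 1*(-190)) - 1*1 = (-40 + 190) - 1 = 150 - 1 = 149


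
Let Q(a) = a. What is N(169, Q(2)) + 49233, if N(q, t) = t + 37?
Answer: 49272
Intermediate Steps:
N(q, t) = 37 + t
N(169, Q(2)) + 49233 = (37 + 2) + 49233 = 39 + 49233 = 49272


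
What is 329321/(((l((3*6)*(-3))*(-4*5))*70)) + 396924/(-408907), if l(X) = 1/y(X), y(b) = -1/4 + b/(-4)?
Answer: -7139290868191/2289879200 ≈ -3117.8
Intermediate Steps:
y(b) = -¼ - b/4 (y(b) = -1*¼ + b*(-¼) = -¼ - b/4)
l(X) = 1/(-¼ - X/4)
329321/(((l((3*6)*(-3))*(-4*5))*70)) + 396924/(-408907) = 329321/((((-4/(1 + (3*6)*(-3)))*(-4*5))*70)) + 396924/(-408907) = 329321/(((-4/(1 + 18*(-3))*(-20))*70)) + 396924*(-1/408907) = 329321/(((-4/(1 - 54)*(-20))*70)) - 396924/408907 = 329321/(((-4/(-53)*(-20))*70)) - 396924/408907 = 329321/(((-4*(-1/53)*(-20))*70)) - 396924/408907 = 329321/((((4/53)*(-20))*70)) - 396924/408907 = 329321/((-80/53*70)) - 396924/408907 = 329321/(-5600/53) - 396924/408907 = 329321*(-53/5600) - 396924/408907 = -17454013/5600 - 396924/408907 = -7139290868191/2289879200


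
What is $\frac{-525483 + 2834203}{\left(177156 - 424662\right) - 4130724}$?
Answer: $- \frac{230872}{437823} \approx -0.52732$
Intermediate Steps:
$\frac{-525483 + 2834203}{\left(177156 - 424662\right) - 4130724} = \frac{2308720}{\left(177156 - 424662\right) - 4130724} = \frac{2308720}{-247506 - 4130724} = \frac{2308720}{-4378230} = 2308720 \left(- \frac{1}{4378230}\right) = - \frac{230872}{437823}$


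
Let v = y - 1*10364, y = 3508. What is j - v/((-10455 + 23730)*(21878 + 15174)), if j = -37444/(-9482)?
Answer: 209289423884/52998486075 ≈ 3.9490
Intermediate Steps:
j = 1702/431 (j = -37444*(-1/9482) = 1702/431 ≈ 3.9490)
v = -6856 (v = 3508 - 1*10364 = 3508 - 10364 = -6856)
j - v/((-10455 + 23730)*(21878 + 15174)) = 1702/431 - (-6856)/((-10455 + 23730)*(21878 + 15174)) = 1702/431 - (-6856)/(13275*37052) = 1702/431 - (-6856)/491865300 = 1702/431 - 1*(-1714/122966325) = 1702/431 + 1714/122966325 = 209289423884/52998486075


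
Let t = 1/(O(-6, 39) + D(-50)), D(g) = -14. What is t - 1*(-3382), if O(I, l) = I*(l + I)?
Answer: 716983/212 ≈ 3382.0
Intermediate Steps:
O(I, l) = I*(I + l)
t = -1/212 (t = 1/(-6*(-6 + 39) - 14) = 1/(-6*33 - 14) = 1/(-198 - 14) = 1/(-212) = -1/212 ≈ -0.0047170)
t - 1*(-3382) = -1/212 - 1*(-3382) = -1/212 + 3382 = 716983/212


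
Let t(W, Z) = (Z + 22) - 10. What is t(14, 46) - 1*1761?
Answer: -1703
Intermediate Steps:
t(W, Z) = 12 + Z (t(W, Z) = (22 + Z) - 10 = 12 + Z)
t(14, 46) - 1*1761 = (12 + 46) - 1*1761 = 58 - 1761 = -1703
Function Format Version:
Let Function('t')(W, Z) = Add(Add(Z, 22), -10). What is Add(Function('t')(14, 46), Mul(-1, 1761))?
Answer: -1703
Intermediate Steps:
Function('t')(W, Z) = Add(12, Z) (Function('t')(W, Z) = Add(Add(22, Z), -10) = Add(12, Z))
Add(Function('t')(14, 46), Mul(-1, 1761)) = Add(Add(12, 46), Mul(-1, 1761)) = Add(58, -1761) = -1703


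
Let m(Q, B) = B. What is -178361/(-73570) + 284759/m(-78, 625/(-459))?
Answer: -1923161966909/9196250 ≈ -2.0912e+5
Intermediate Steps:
-178361/(-73570) + 284759/m(-78, 625/(-459)) = -178361/(-73570) + 284759/((625/(-459))) = -178361*(-1/73570) + 284759/((625*(-1/459))) = 178361/73570 + 284759/(-625/459) = 178361/73570 + 284759*(-459/625) = 178361/73570 - 130704381/625 = -1923161966909/9196250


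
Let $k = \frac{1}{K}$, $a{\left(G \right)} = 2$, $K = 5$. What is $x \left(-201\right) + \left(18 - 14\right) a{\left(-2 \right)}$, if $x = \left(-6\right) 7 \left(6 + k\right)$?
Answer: $\frac{261742}{5} \approx 52348.0$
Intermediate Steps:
$k = \frac{1}{5} \approx 0.2$
$x = - \frac{1302}{5}$ ($x = \left(-6\right) 7 \left(6 + \frac{1}{5}\right) = \left(-42\right) \frac{31}{5} = - \frac{1302}{5} \approx -260.4$)
$x \left(-201\right) + \left(18 - 14\right) a{\left(-2 \right)} = \left(- \frac{1302}{5}\right) \left(-201\right) + \left(18 - 14\right) 2 = \frac{261702}{5} + 4 \cdot 2 = \frac{261702}{5} + 8 = \frac{261742}{5}$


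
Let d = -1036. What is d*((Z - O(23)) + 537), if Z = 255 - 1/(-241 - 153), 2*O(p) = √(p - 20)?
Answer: -161641382/197 + 518*√3 ≈ -8.1962e+5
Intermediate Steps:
O(p) = √(-20 + p)/2 (O(p) = √(p - 20)/2 = √(-20 + p)/2)
Z = 100471/394 (Z = 255 - 1/(-394) = 255 - 1*(-1/394) = 255 + 1/394 = 100471/394 ≈ 255.00)
d*((Z - O(23)) + 537) = -1036*((100471/394 - √(-20 + 23)/2) + 537) = -1036*((100471/394 - √3/2) + 537) = -1036*(312049/394 - √3/2) = -161641382/197 + 518*√3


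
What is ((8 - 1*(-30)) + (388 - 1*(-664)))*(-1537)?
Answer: -1675330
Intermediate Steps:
((8 - 1*(-30)) + (388 - 1*(-664)))*(-1537) = ((8 + 30) + (388 + 664))*(-1537) = (38 + 1052)*(-1537) = 1090*(-1537) = -1675330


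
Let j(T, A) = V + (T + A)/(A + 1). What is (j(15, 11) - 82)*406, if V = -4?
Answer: -102109/3 ≈ -34036.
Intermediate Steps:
j(T, A) = -4 + (A + T)/(1 + A) (j(T, A) = -4 + (T + A)/(A + 1) = -4 + (A + T)/(1 + A))
(j(15, 11) - 82)*406 = ((-4 + 15 - 3*11)/(1 + 11) - 82)*406 = ((-4 + 15 - 33)/12 - 82)*406 = ((1/12)*(-22) - 82)*406 = (-11/6 - 82)*406 = -503/6*406 = -102109/3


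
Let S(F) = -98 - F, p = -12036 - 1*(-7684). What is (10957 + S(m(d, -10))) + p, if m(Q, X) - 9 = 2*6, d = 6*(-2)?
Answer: 6486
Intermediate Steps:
d = -12
m(Q, X) = 21 (m(Q, X) = 9 + 2*6 = 9 + 12 = 21)
p = -4352 (p = -12036 + 7684 = -4352)
(10957 + S(m(d, -10))) + p = (10957 + (-98 - 1*21)) - 4352 = (10957 + (-98 - 21)) - 4352 = (10957 - 119) - 4352 = 10838 - 4352 = 6486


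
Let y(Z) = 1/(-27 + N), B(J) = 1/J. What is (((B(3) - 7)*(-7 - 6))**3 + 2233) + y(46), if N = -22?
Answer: 864178232/1323 ≈ 6.5320e+5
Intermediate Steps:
y(Z) = -1/49 (y(Z) = 1/(-27 - 22) = 1/(-49) = -1/49)
(((B(3) - 7)*(-7 - 6))**3 + 2233) + y(46) = (((1/3 - 7)*(-7 - 6))**3 + 2233) - 1/49 = (((1/3 - 7)*(-13))**3 + 2233) - 1/49 = ((-20/3*(-13))**3 + 2233) - 1/49 = ((260/3)**3 + 2233) - 1/49 = (17576000/27 + 2233) - 1/49 = 17636291/27 - 1/49 = 864178232/1323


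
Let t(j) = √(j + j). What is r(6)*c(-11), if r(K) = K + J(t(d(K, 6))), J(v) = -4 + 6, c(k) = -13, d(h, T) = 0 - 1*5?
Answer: -104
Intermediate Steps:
d(h, T) = -5 (d(h, T) = 0 - 5 = -5)
t(j) = √2*√j (t(j) = √(2*j) = √2*√j)
J(v) = 2
r(K) = 2 + K (r(K) = K + 2 = 2 + K)
r(6)*c(-11) = (2 + 6)*(-13) = 8*(-13) = -104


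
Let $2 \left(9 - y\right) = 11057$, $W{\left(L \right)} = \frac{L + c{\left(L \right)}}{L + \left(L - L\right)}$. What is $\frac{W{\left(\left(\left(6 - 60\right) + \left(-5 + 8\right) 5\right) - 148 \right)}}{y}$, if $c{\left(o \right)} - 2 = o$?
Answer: $- \frac{744}{2064293} \approx -0.00036041$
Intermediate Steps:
$c{\left(o \right)} = 2 + o$
$W{\left(L \right)} = \frac{2 + 2 L}{L}$ ($W{\left(L \right)} = \frac{L + \left(2 + L\right)}{L + \left(L - L\right)} = \frac{2 + 2 L}{L + 0} = \frac{2 + 2 L}{L}$)
$y = - \frac{11039}{2}$ ($y = 9 - \frac{11057}{2} = - \frac{11039}{2} \approx -5519.5$)
$\frac{W{\left(\left(\left(6 - 60\right) + \left(-5 + 8\right) 5\right) - 148 \right)}}{y} = \frac{2 + \frac{2}{\left(\left(6 - 60\right) + \left(-5 + 8\right) 5\right) - 148}}{- \frac{11039}{2}} = \left(2 + \frac{2}{\left(-54 + 3 \cdot 5\right) - 148}\right) \left(- \frac{2}{11039}\right) = \left(2 + \frac{2}{\left(-54 + 15\right) - 148}\right) \left(- \frac{2}{11039}\right) = \left(2 + \frac{2}{-39 - 148}\right) \left(- \frac{2}{11039}\right) = \left(2 + \frac{2}{-187}\right) \left(- \frac{2}{11039}\right) = \left(2 + 2 \left(- \frac{1}{187}\right)\right) \left(- \frac{2}{11039}\right) = \left(2 - \frac{2}{187}\right) \left(- \frac{2}{11039}\right) = \frac{372}{187} \left(- \frac{2}{11039}\right) = - \frac{744}{2064293}$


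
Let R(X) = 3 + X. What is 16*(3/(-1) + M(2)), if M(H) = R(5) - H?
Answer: 48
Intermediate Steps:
M(H) = 8 - H (M(H) = (3 + 5) - H = 8 - H)
16*(3/(-1) + M(2)) = 16*(3/(-1) + (8 - 1*2)) = 16*(3*(-1) + (8 - 2)) = 16*(-3 + 6) = 16*3 = 48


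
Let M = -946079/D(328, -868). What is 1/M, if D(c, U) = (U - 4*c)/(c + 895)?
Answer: 2180/1157054617 ≈ 1.8841e-6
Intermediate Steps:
D(c, U) = (U - 4*c)/(895 + c)
M = 1157054617/2180 (M = -946079*(895 + 328)/(-868 - 4*328) = -946079*1223/(-868 - 1312) = -946079/((1/1223)*(-2180)) = -946079/(-2180/1223) = -946079*(-1223/2180) = 1157054617/2180 ≈ 5.3076e+5)
1/M = 1/(1157054617/2180) = 2180/1157054617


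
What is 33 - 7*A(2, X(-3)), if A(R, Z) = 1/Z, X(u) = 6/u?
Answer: 73/2 ≈ 36.500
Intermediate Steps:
33 - 7*A(2, X(-3)) = 33 - 7/(6/(-3)) = 33 - 7/(6*(-⅓)) = 33 - 7/(-2) = 33 - 7*(-½) = 33 + 7/2 = 73/2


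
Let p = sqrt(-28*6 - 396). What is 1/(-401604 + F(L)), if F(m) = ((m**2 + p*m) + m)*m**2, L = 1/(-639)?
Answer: -5581808071679893872614798241/2241676448818953458369887932071324 + 106537938947199*I*sqrt(141)/2241676448818953458369887932071324 ≈ -2.49e-6 + 5.6434e-19*I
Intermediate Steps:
L = -1/639 ≈ -0.0015649
p = 2*I*sqrt(141) (p = sqrt(-168 - 396) = sqrt(-564) = 2*I*sqrt(141) ≈ 23.749*I)
F(m) = m**2*(m + m**2 + 2*I*m*sqrt(141)) (F(m) = ((m**2 + (2*I*sqrt(141))*m) + m)*m**2 = ((m**2 + 2*I*m*sqrt(141)) + m)*m**2 = (m + m**2 + 2*I*m*sqrt(141))*m**2 = m**2*(m + m**2 + 2*I*m*sqrt(141)))
1/(-401604 + F(L)) = 1/(-401604 + (-1/639)**3*(1 - 1/639 + 2*I*sqrt(141))) = 1/(-401604 - (638/639 + 2*I*sqrt(141))/260917119) = 1/(-401604 + (-638/166726039041 - 2*I*sqrt(141)/260917119)) = 1/(-66957844183022402/166726039041 - 2*I*sqrt(141)/260917119)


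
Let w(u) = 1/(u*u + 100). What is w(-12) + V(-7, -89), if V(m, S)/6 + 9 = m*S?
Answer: 898897/244 ≈ 3684.0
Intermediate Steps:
w(u) = 1/(100 + u²) (w(u) = 1/(u² + 100) = 1/(100 + u²))
V(m, S) = -54 + 6*S*m (V(m, S) = -54 + 6*(m*S) = -54 + 6*(S*m) = -54 + 6*S*m)
w(-12) + V(-7, -89) = 1/(100 + (-12)²) + (-54 + 6*(-89)*(-7)) = 1/(100 + 144) + (-54 + 3738) = 1/244 + 3684 = 898897/244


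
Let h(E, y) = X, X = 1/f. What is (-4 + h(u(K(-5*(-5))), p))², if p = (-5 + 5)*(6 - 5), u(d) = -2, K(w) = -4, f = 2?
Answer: 49/4 ≈ 12.250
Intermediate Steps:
p = 0 (p = 0*1 = 0)
X = ½ (X = 1/2 = ½ ≈ 0.50000)
h(E, y) = ½
(-4 + h(u(K(-5*(-5))), p))² = (-4 + ½)² = (-7/2)² = 49/4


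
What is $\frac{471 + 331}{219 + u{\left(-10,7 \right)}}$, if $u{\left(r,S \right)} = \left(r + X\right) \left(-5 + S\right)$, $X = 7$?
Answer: $\frac{802}{213} \approx 3.7653$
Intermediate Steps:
$u{\left(r,S \right)} = \left(-5 + S\right) \left(7 + r\right)$ ($u{\left(r,S \right)} = \left(r + 7\right) \left(-5 + S\right) = \left(7 + r\right) \left(-5 + S\right) = \left(-5 + S\right) \left(7 + r\right)$)
$\frac{471 + 331}{219 + u{\left(-10,7 \right)}} = \frac{471 + 331}{219 + \left(-35 - -50 + 7 \cdot 7 + 7 \left(-10\right)\right)} = \frac{802}{219 + \left(-35 + 50 + 49 - 70\right)} = \frac{802}{219 - 6} = \frac{802}{213}$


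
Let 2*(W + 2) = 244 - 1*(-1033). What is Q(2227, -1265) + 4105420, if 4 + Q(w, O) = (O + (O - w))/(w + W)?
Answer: 23511707918/5727 ≈ 4.1054e+6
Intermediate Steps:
W = 1273/2 (W = -2 + (244 - 1*(-1033))/2 = -2 + (244 + 1033)/2 = -2 + (½)*1277 = -2 + 1277/2 = 1273/2 ≈ 636.50)
Q(w, O) = -4 + (-w + 2*O)/(1273/2 + w) (Q(w, O) = -4 + (O + (O - w))/(w + 1273/2) = -4 + (-w + 2*O)/(1273/2 + w))
Q(2227, -1265) + 4105420 = 2*(-2546 - 5*2227 + 2*(-1265))/(1273 + 2*2227) + 4105420 = 2*(-2546 - 11135 - 2530)/(1273 + 4454) + 4105420 = 2*(-16211)/5727 + 4105420 = 2*(1/5727)*(-16211) + 4105420 = -32422/5727 + 4105420 = 23511707918/5727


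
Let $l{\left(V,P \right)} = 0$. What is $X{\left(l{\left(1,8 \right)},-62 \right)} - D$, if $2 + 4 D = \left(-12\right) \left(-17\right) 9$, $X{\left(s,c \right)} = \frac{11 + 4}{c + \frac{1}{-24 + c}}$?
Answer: $- \frac{4892941}{10666} \approx -458.74$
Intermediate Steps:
$X{\left(s,c \right)} = \frac{15}{c + \frac{1}{-24 + c}}$
$D = \frac{917}{2}$ ($D = - \frac{1}{2} + \frac{\left(-12\right) \left(-17\right) 9}{4} = - \frac{1}{2} + \frac{204 \cdot 9}{4} = - \frac{1}{2} + \frac{1}{4} \cdot 1836 = - \frac{1}{2} + 459 = \frac{917}{2} \approx 458.5$)
$X{\left(l{\left(1,8 \right)},-62 \right)} - D = \frac{15 \left(-24 - 62\right)}{1 + \left(-62\right)^{2} - -1488} - \frac{917}{2} = 15 \frac{1}{1 + 3844 + 1488} \left(-86\right) - \frac{917}{2} = 15 \cdot \frac{1}{5333} \left(-86\right) - \frac{917}{2} = - \frac{1290}{5333} - \frac{917}{2} = - \frac{4892941}{10666}$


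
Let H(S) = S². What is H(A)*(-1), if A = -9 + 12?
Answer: -9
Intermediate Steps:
A = 3
H(A)*(-1) = 3²*(-1) = 9*(-1) = -9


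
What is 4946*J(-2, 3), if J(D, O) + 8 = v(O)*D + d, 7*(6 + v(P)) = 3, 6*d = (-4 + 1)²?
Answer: 160745/7 ≈ 22964.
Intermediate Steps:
d = 3/2 (d = (-4 + 1)²/6 = (⅙)*(-3)² = (⅙)*9 = 3/2 ≈ 1.5000)
v(P) = -39/7 (v(P) = -6 + (⅐)*3 = -6 + 3/7 = -39/7)
J(D, O) = -13/2 - 39*D/7 (J(D, O) = -8 + (-39*D/7 + 3/2) = -8 + (3/2 - 39*D/7) = -13/2 - 39*D/7)
4946*J(-2, 3) = 4946*(-13/2 - 39/7*(-2)) = 4946*(-13/2 + 78/7) = 4946*(65/14) = 160745/7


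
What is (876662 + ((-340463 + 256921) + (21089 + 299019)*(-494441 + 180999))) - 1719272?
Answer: -100336217888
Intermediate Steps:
(876662 + ((-340463 + 256921) + (21089 + 299019)*(-494441 + 180999))) - 1719272 = (876662 + (-83542 + 320108*(-313442))) - 1719272 = (876662 + (-83542 - 100335291736)) - 1719272 = (876662 - 100335375278) - 1719272 = -100334498616 - 1719272 = -100336217888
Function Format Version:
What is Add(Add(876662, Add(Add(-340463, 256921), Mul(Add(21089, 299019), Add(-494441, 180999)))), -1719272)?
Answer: -100336217888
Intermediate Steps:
Add(Add(876662, Add(Add(-340463, 256921), Mul(Add(21089, 299019), Add(-494441, 180999)))), -1719272) = Add(Add(876662, Add(-83542, Mul(320108, -313442))), -1719272) = Add(Add(876662, Add(-83542, -100335291736)), -1719272) = Add(Add(876662, -100335375278), -1719272) = Add(-100334498616, -1719272) = -100336217888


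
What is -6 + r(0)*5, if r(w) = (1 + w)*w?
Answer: -6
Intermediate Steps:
r(w) = w*(1 + w)
-6 + r(0)*5 = -6 + (0*(1 + 0))*5 = -6 + (0*1)*5 = -6 + 0*5 = -6 + 0 = -6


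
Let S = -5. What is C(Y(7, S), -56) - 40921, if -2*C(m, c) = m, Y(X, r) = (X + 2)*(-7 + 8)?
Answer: -81851/2 ≈ -40926.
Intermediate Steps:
Y(X, r) = 2 + X (Y(X, r) = (2 + X)*1 = 2 + X)
C(m, c) = -m/2
C(Y(7, S), -56) - 40921 = -(2 + 7)/2 - 40921 = -1/2*9 - 40921 = -9/2 - 40921 = -81851/2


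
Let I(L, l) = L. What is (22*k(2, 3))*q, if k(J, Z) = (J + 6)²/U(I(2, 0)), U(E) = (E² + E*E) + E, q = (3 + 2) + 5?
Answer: 1408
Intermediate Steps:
q = 10 (q = 5 + 5 = 10)
U(E) = E + 2*E² (U(E) = (E² + E²) + E = 2*E² + E = E + 2*E²)
k(J, Z) = (6 + J)²/10 (k(J, Z) = (J + 6)²/((2*(1 + 2*2))) = (6 + J)²/((2*(1 + 4))) = (6 + J)²/((2*5)) = (6 + J)²/10)
(22*k(2, 3))*q = (22*((6 + 2)²/10))*10 = (22*((⅒)*8²))*10 = (22*((⅒)*64))*10 = (22*(32/5))*10 = (704/5)*10 = 1408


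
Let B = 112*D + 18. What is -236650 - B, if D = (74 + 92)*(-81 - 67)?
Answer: 2514948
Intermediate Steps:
D = -24568 (D = 166*(-148) = -24568)
B = -2751598 (B = 112*(-24568) + 18 = -2751616 + 18 = -2751598)
-236650 - B = -236650 - 1*(-2751598) = -236650 + 2751598 = 2514948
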